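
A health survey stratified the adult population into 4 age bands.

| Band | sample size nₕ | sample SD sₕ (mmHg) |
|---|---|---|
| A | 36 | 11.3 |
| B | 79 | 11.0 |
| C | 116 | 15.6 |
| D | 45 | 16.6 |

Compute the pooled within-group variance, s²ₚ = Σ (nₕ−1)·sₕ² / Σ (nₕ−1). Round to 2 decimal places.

198.60

A: (36−1)·11.3² = 35·127.69 = 4469.15
B: (79−1)·11.0² = 78·121 = 9438
C: (116−1)·15.6² = 115·243.36 = 27986.4
D: (45−1)·16.6² = 44·275.56 = 12124.64
Numerator = 54018.19; denominator = Σ(nₕ−1) = 272.
s²ₚ = 54018.19/272 = 198.5963... → 198.60.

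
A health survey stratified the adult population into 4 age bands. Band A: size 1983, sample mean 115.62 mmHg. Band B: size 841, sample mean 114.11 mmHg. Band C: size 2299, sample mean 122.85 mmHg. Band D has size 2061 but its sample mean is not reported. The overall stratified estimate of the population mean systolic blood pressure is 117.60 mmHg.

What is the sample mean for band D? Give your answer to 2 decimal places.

Σ Nₕx̄ₕ = N·μ, so 2061·x̄_D = 7184·117.60 − (1983·115.62 + 841·114.11 + 2299·122.85).
= 844838.4 − 607673.12 = 237165.28.
x̄_D = 237165.28 / 2061 = 115.0729... → 115.07.

115.07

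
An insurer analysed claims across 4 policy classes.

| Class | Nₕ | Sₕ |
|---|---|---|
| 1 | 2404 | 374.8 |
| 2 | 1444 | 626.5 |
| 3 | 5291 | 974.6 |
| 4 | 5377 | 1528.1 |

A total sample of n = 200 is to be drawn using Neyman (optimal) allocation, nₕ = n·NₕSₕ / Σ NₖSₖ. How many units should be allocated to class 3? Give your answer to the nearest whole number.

Σ NₕSₕ = 2404·374.8 + 1444·626.5 + 5291·974.6 + 5377·1528.1 = 15178887.5.
Share for 3: 5156608.6/15178887.5 = 0.33972.
n_3 = 200 × 0.33972 = 67.944... → 68.

68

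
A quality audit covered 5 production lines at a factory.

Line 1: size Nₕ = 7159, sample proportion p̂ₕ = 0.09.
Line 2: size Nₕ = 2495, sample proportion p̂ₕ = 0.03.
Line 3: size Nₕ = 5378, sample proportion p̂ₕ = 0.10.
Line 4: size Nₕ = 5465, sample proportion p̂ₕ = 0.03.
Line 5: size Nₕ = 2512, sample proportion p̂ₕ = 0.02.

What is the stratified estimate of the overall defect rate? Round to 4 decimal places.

0.0639

Wₕ = Nₕ/N with N = 23009: 0.3111, 0.1084, 0.2337, 0.2375, 0.1092.
p̂_st = 0.3111·0.09 + 0.1084·0.03 + 0.2337·0.10 + 0.2375·0.03 + 0.1092·0.02 ≈ 0.063938... → 0.0639.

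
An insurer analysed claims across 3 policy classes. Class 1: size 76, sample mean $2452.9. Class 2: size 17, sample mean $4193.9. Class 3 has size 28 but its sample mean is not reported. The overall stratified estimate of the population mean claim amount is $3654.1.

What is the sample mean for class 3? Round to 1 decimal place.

6586.8

Σ Nₕx̄ₕ = N·μ, so 28·x̄_3 = 121·3654.1 − (76·2452.9 + 17·4193.9).
= 442146.1 − 257716.7 = 184429.4.
x̄_3 = 184429.4 / 28 = 6586.764... → 6586.8.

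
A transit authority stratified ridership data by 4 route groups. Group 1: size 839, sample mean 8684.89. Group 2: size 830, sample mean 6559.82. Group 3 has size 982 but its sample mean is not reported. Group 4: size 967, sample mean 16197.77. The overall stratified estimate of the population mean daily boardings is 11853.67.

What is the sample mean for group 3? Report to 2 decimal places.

Σ Nₕx̄ₕ = N·μ, so 982·x̄_3 = 3618·11853.67 − (839·8684.89 + 830·6559.82 + 967·16197.77).
= 42886578.06 − 28394516.9 = 14492061.16.
x̄_3 = 14492061.16 / 982 = 14757.6998... → 14757.70.

14757.70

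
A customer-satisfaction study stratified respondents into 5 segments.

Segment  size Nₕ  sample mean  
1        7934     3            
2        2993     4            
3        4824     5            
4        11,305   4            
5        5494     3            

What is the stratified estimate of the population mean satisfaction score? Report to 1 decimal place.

3.7

N = 32550; weights Wₕ = Nₕ/N = (0.2437, 0.0920, 0.1482, 0.3473, 0.1688).
x̄_st = Σ Wₕ·x̄ₕ = 0.2437·3 + 0.0920·4 + 0.1482·5 + 0.3473·4 + 0.1688·3 ≈ 3.736...
→ 3.7.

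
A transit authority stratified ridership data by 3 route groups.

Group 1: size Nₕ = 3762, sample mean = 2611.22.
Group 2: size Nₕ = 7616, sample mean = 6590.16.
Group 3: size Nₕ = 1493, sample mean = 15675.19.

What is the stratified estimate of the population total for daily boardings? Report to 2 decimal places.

Population total = Σ Nₕ·x̄ₕ (each stratum's size times its mean).
3762·2611.22 + 7616·6590.16 + 1493·15675.19 = 9823409.64 + 50190658.56 + 23403058.67 = 83417126.87.

83417126.87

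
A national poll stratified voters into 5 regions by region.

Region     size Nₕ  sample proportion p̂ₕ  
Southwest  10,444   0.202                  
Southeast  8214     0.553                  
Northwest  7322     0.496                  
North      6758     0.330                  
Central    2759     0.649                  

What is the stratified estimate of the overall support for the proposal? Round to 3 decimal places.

0.403

Wₕ = Nₕ/N with N = 35497: 0.2942, 0.2314, 0.2063, 0.1904, 0.0777.
p̂_st = 0.2942·0.202 + 0.2314·0.553 + 0.2063·0.496 + 0.1904·0.330 + 0.0777·0.649 ≈ 0.40298... → 0.403.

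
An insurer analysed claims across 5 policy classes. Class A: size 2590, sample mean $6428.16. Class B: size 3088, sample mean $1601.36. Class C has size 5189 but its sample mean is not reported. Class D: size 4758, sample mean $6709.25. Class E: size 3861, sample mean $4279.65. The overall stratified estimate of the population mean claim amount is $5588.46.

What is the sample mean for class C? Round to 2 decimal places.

Σ Nₕx̄ₕ = N·μ, so 5189·x̄_C = 19486·5588.46 − (2590·6428.16 + 3088·1601.36 + 4758·6709.25 + 3861·4279.65).
= 108896731.56 − 70040274.23 = 38856457.33.
x̄_C = 38856457.33 / 5189 = 7488.2361... → 7488.24.

7488.24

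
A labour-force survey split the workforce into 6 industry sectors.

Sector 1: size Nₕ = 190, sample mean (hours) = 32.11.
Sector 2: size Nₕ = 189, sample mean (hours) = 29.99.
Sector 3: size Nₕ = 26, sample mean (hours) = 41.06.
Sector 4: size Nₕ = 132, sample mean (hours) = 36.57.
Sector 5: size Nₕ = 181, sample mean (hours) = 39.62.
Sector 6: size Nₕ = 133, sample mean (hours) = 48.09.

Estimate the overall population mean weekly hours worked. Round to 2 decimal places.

x̄_st = (Σ Nₕx̄ₕ) / (Σ Nₕ) = (190·32.11 + 189·29.99 + 26·41.06 + 132·36.57 + 181·39.62 + 133·48.09) / 851
= 31231 / 851 = 36.6992... → 36.70.

36.70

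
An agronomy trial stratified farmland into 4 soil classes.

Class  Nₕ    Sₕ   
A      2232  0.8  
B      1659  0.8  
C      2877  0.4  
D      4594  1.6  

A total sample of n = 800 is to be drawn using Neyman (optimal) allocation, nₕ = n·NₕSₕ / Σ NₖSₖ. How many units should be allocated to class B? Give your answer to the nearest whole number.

91

A: NₕSₕ = 2232·0.8 = 1785.6
B: NₕSₕ = 1659·0.8 = 1327.2
C: NₕSₕ = 2877·0.4 = 1150.8
D: NₕSₕ = 4594·1.6 = 7350.4
Σ NₕSₕ = 11614.
n_B = 800·1327.2/11614 = 91.421... → 91.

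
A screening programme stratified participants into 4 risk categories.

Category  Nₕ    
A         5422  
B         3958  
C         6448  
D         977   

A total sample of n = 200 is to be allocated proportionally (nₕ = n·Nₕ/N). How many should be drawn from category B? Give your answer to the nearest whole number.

N = 5422 + 3958 + 6448 + 977 = 16805.
n_B = 200·3958/16805 = 47.105... → 47.

47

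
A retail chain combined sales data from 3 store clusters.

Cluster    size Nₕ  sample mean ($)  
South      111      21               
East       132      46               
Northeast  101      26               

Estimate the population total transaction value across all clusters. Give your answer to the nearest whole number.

11029

Population total = Σ Nₕ·x̄ₕ (each stratum's size times its mean).
111·21 + 132·46 + 101·26 = 2331 + 6072 + 2626 = 11029.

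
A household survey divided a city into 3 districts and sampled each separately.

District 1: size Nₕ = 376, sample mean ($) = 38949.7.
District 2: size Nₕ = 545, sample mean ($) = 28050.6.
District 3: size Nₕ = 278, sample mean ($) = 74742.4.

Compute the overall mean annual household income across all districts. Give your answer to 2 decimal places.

x̄_st = (Σ Nₕx̄ₕ) / (Σ Nₕ) = (376·38949.7 + 545·28050.6 + 278·74742.4) / 1199
= 50711051.4 / 1199 = 42294.4549... → 42294.45.

42294.45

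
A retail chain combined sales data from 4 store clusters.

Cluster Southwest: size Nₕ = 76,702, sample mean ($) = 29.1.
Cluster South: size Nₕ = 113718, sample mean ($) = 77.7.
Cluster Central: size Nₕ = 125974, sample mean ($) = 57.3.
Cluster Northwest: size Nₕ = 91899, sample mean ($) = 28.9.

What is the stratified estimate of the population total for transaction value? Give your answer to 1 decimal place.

20942108.1

Estimate total by summing Nₕ·x̄ₕ over strata.
76702·29.1 + 113718·77.7 + 125974·57.3 + 91899·28.9 = 2232028.2 + 8835888.6 + 7218310.2 + 2655881.1 = 20942108.1.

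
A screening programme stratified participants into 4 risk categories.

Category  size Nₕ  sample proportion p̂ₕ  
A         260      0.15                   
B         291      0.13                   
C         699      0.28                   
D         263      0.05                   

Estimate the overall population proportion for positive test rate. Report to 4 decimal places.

0.1888

N = 260 + 291 + 699 + 263 = 1513.
Overall proportion = Σ (Nₕ/N)·p̂ₕ.
Σ Nₕp̂ₕ = 39 + 37.83 + 195.72 + 13.15 = 285.7.
285.7 / 1513 = 0.188830... → 0.1888.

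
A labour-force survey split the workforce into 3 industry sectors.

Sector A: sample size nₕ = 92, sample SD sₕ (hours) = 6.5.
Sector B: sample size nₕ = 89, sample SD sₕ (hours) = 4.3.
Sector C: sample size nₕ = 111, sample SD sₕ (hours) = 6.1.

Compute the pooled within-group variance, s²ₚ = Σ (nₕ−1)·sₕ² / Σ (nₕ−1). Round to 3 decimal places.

Degrees of freedom: 91 + 88 + 110 = 289.
Σ(nₕ−1)sₕ² = 91·42.25 + 88·18.49 + 110·37.21 = 9564.97.
s²ₚ = 9564.97 / 289 = 33.09678... → 33.097.

33.097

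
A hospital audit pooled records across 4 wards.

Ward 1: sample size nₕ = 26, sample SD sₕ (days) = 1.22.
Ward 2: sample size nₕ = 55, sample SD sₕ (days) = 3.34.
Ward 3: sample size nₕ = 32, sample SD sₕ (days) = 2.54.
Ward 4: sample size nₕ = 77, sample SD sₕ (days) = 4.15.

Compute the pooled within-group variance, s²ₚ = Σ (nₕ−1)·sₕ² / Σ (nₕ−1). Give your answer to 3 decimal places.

11.551

1: (26−1)·1.22² = 25·1.4884 = 37.21
2: (55−1)·3.34² = 54·11.1556 = 602.4024
3: (32−1)·2.54² = 31·6.4516 = 199.9996
4: (77−1)·4.15² = 76·17.2225 = 1308.91
Numerator = 2148.522; denominator = Σ(nₕ−1) = 186.
s²ₚ = 2148.522/186 = 11.55119... → 11.551.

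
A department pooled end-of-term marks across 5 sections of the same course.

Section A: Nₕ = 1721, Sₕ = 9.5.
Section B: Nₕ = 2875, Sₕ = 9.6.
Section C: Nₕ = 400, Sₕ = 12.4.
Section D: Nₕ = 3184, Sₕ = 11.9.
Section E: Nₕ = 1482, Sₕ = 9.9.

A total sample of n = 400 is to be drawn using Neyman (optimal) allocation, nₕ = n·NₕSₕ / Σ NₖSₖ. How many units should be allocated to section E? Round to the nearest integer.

A: NₕSₕ = 1721·9.5 = 16349.5
B: NₕSₕ = 2875·9.6 = 27600
C: NₕSₕ = 400·12.4 = 4960
D: NₕSₕ = 3184·11.9 = 37889.6
E: NₕSₕ = 1482·9.9 = 14671.8
Σ NₕSₕ = 101470.9.
n_E = 400·14671.8/101470.9 = 57.836... → 58.

58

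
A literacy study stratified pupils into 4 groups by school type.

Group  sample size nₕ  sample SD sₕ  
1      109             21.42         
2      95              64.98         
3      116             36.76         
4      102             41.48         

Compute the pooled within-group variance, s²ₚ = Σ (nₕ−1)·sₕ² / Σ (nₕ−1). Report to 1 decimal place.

Degrees of freedom: 108 + 94 + 115 + 101 = 418.
Σ(nₕ−1)sₕ² = 108·458.8164 + 94·4222.4004 + 115·1351.2976 + 101·1720.5904 = 775636.6632.
s²ₚ = 775636.6632 / 418 = 1855.590... → 1855.6.

1855.6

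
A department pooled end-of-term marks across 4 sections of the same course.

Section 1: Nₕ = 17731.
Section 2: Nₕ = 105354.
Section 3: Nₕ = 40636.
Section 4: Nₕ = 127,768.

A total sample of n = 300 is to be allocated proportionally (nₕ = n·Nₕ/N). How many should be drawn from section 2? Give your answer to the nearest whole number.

108

N = 17731 + 105354 + 40636 + 127768 = 291489.
n_2 = 300·105354/291489 = 108.430... → 108.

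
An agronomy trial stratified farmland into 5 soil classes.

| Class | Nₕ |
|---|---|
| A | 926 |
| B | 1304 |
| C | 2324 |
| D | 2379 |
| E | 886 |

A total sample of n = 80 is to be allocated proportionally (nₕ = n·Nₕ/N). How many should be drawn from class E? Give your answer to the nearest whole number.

9

Share of class E = 886/7819 = 0.11331.
Allocate 80 × 0.11331 = 9.065... → 9.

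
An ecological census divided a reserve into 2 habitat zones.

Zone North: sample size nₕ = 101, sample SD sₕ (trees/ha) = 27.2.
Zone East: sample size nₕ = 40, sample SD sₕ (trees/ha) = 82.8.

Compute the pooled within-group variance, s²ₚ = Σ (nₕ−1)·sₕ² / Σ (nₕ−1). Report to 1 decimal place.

Degrees of freedom: 100 + 39 = 139.
Σ(nₕ−1)sₕ² = 100·739.84 + 39·6855.84 = 341361.76.
s²ₚ = 341361.76 / 139 = 2455.84 → 2455.8.

2455.8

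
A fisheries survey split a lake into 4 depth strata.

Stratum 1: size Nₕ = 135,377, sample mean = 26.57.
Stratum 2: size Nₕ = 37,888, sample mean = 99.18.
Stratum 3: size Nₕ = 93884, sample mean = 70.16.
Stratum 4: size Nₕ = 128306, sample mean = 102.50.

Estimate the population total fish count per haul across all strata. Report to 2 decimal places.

Population total = Σ Nₕ·x̄ₕ (each stratum's size times its mean).
135377·26.57 + 37888·99.18 + 93884·70.16 + 128306·102.50 = 3596966.89 + 3757731.84 + 6586901.44 + 13151365 = 27092965.17.

27092965.17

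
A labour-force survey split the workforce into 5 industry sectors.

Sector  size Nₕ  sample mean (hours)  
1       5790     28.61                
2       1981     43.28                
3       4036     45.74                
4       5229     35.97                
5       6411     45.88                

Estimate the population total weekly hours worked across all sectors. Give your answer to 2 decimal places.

Estimate total by summing Nₕ·x̄ₕ over strata.
5790·28.61 + 1981·43.28 + 4036·45.74 + 5229·35.97 + 6411·45.88 = 165651.9 + 85737.68 + 184606.64 + 188087.13 + 294136.68 = 918220.03.

918220.03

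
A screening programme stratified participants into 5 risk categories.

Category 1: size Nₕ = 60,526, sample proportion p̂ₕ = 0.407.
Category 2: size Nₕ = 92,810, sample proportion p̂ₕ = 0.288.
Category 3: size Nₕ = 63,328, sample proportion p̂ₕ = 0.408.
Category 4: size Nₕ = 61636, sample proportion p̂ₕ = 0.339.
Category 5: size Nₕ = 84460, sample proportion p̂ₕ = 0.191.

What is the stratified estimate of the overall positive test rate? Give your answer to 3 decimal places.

Wₕ = Nₕ/N with N = 362760: 0.1668, 0.2558, 0.1746, 0.1699, 0.2328.
p̂_st = 0.1668·0.407 + 0.2558·0.288 + 0.1746·0.408 + 0.1699·0.339 + 0.2328·0.191 ≈ 0.31488... → 0.315.

0.315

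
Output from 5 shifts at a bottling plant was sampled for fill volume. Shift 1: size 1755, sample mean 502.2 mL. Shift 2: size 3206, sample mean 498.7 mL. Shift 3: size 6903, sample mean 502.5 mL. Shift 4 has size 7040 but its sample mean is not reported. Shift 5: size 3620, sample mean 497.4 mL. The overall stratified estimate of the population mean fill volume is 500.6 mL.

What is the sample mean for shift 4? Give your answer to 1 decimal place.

500.8

N = 1755 + 3206 + 6903 + 7040 + 3620 = 22524.
Overall total = μ·N = 500.6·22524 = 11275514.4.
Subtract the known strata: 1755·502.2 + 3206·498.7 + 6903·502.5 + 3620·497.4 = 7749538.7.
Remaining total for shift 4: 11275514.4 − 7749538.7 = 3525975.7.
Divide by its size: 3525975.7 / 7040 = 500.849... → 500.8.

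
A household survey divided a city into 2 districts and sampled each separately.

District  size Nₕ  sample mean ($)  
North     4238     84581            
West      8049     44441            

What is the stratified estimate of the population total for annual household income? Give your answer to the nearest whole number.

716159887

North: 4238·84581 = 358454278
West: 8049·44441 = 357705609
τ̂ = Σ Nₕx̄ₕ = 716159887.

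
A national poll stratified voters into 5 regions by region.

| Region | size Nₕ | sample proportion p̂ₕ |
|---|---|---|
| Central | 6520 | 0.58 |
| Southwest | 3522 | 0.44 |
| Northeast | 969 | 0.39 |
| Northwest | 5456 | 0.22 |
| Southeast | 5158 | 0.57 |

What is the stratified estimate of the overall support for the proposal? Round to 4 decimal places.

Wₕ = Nₕ/N with N = 21625: 0.3015, 0.1629, 0.0448, 0.2523, 0.2385.
p̂_st = 0.3015·0.58 + 0.1629·0.44 + 0.0448·0.39 + 0.2523·0.22 + 0.2385·0.57 ≈ 0.455471... → 0.4555.

0.4555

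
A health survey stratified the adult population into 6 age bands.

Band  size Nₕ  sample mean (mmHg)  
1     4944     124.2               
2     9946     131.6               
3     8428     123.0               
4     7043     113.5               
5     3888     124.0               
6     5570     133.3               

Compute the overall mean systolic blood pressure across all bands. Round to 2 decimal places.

x̄_st = (Σ Nₕx̄ₕ) / (Σ Nₕ) = (4944·124.2 + 9946·131.6 + 8428·123.0 + 7043·113.5 + 3888·124.0 + 5570·133.3) / 39819
= 4983555.9 / 39819 = 125.1552... → 125.16.

125.16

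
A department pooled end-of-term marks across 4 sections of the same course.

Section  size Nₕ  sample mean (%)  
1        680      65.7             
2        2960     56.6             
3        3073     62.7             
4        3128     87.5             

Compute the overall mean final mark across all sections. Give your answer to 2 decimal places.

68.96

N = 9841; weights Wₕ = Nₕ/N = (0.0691, 0.3008, 0.3123, 0.3179).
x̄_st = Σ Wₕ·x̄ₕ = 0.0691·65.7 + 0.3008·56.6 + 0.3123·62.7 + 0.3179·87.5 ≈ 68.9553...
→ 68.96.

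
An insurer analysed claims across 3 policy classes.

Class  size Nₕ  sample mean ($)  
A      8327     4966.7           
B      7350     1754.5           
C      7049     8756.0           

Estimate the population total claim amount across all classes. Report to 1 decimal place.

115974329.9

Population total = Σ Nₕ·x̄ₕ (each stratum's size times its mean).
8327·4966.7 + 7350·1754.5 + 7049·8756.0 = 41357710.9 + 12895575 + 61721044 = 115974329.9.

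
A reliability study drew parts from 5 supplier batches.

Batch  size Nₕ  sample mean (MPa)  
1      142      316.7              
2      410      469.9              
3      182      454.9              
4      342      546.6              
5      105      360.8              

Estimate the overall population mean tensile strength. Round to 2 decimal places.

461.68

x̄_st = (Σ Nₕx̄ₕ) / (Σ Nₕ) = (142·316.7 + 410·469.9 + 182·454.9 + 342·546.6 + 105·360.8) / 1181
= 545243.4 / 1181 = 461.6794... → 461.68.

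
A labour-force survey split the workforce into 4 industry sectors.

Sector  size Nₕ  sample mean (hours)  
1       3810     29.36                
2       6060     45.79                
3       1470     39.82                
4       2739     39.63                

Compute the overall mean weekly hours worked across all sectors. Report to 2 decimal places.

39.52

N = 14079; weights Wₕ = Nₕ/N = (0.2706, 0.4304, 0.1044, 0.1945).
x̄_st = Σ Wₕ·x̄ₕ = 0.2706·29.36 + 0.4304·45.79 + 0.1044·39.82 + 0.1945·39.63 ≈ 39.5221...
→ 39.52.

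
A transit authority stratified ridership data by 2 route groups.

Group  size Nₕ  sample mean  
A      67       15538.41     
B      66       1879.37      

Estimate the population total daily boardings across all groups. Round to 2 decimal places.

Estimate total by summing Nₕ·x̄ₕ over strata.
67·15538.41 + 66·1879.37 = 1041073.47 + 124038.42 = 1165111.89.

1165111.89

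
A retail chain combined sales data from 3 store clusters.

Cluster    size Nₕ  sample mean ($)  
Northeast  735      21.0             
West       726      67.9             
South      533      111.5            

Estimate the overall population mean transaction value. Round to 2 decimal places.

x̄_st = (Σ Nₕx̄ₕ) / (Σ Nₕ) = (735·21.0 + 726·67.9 + 533·111.5) / 1994
= 124159.9 / 1994 = 62.2668... → 62.27.

62.27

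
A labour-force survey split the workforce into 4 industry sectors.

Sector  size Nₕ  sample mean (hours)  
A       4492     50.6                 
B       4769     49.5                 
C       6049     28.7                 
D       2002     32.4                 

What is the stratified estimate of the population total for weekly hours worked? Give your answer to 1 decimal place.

701831.8

Estimate total by summing Nₕ·x̄ₕ over strata.
4492·50.6 + 4769·49.5 + 6049·28.7 + 2002·32.4 = 227295.2 + 236065.5 + 173606.3 + 64864.8 = 701831.8.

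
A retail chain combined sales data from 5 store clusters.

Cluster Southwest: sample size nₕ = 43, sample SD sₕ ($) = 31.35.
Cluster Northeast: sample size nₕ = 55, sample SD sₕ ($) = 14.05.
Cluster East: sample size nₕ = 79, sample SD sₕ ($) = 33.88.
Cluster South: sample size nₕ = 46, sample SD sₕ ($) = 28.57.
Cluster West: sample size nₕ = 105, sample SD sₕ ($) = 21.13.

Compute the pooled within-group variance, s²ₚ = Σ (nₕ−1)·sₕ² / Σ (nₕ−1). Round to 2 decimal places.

Degrees of freedom: 42 + 54 + 78 + 45 + 104 = 323.
Σ(nₕ−1)sₕ² = 42·982.8225 + 54·197.4025 + 78·1147.8544 + 45·816.2449 + 104·446.4769 = 224635.5413.
s²ₚ = 224635.5413 / 323 = 695.4661... → 695.47.

695.47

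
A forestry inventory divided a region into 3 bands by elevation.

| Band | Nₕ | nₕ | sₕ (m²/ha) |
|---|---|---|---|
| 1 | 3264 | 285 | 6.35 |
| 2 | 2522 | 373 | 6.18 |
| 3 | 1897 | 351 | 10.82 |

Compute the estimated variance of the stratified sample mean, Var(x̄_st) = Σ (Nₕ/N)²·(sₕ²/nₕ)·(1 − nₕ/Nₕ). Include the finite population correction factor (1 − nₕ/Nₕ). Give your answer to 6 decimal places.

0.049278

N = 7683; Wₕ = Nₕ/N.
band 1: (3264/7683)²·6.35²/285·(1 − 285/3264) = 0.023305669
band 2: (2522/7683)²·6.18²/373·(1 − 373/2522) = 0.009401301
band 3: (1897/7683)²·10.82²/351·(1 − 351/1897) = 0.016571528
Sum = 0.049278498 → 0.049278.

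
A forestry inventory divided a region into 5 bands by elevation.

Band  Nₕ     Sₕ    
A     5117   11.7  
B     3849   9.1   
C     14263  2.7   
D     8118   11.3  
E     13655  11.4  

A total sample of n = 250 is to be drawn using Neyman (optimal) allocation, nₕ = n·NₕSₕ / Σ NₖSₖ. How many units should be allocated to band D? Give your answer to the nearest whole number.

Σ NₕSₕ = 5117·11.7 + 3849·9.1 + 14263·2.7 + 8118·11.3 + 13655·11.4 = 380805.3.
Share for D: 91733.4/380805.3 = 0.24089.
n_D = 250 × 0.24089 = 60.223... → 60.

60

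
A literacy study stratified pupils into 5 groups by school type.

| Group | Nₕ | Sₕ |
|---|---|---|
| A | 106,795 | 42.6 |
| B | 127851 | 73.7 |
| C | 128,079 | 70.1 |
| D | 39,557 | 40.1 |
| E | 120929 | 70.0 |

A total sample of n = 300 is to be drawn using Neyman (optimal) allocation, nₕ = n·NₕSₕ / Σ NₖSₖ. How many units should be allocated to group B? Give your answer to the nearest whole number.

Σ NₕSₕ = 106795·42.6 + 127851·73.7 + 128079·70.1 + 39557·40.1 + 120929·70.0 = 33001689.3.
Share for B: 9422618.7/33001689.3 = 0.28552.
n_B = 300 × 0.28552 = 85.656... → 86.

86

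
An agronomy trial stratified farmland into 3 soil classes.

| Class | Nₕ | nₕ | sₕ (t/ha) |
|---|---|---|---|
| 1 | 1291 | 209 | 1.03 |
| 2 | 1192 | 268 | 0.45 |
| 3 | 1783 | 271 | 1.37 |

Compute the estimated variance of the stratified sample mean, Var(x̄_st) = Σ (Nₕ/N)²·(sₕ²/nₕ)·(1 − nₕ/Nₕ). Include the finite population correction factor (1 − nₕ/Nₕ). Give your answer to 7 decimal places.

0.0014613

N = 4266; Wₕ = Nₕ/N.
class 1: (1291/4266)²·1.03²/209·(1 − 209/1291) = 0.0003896189
class 2: (1192/4266)²·0.45²/268·(1 − 268/1192) = 0.0000457295
class 3: (1783/4266)²·1.37²/271·(1 − 271/1783) = 0.0010259667
Sum = 0.0014613151 → 0.0014613.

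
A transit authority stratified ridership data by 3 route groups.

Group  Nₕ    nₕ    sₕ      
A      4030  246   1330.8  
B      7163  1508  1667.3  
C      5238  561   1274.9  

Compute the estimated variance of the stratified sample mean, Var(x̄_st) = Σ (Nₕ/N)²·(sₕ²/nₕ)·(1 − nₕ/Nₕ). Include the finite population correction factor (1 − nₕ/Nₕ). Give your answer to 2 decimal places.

946.13

N = 16431. Term for each stratum: Wₕ²sₕ²/nₕ·(1−nₕ/Nₕ).
Var(x̄_st) = 406.64802 + 276.58316 + 262.90222 = 946.13339 → 946.13.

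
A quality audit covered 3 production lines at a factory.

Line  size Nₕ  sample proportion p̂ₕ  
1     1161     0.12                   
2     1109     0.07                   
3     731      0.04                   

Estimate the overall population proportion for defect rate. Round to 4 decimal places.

N = 1161 + 1109 + 731 = 3001.
Overall proportion = Σ (Nₕ/N)·p̂ₕ.
Σ Nₕp̂ₕ = 139.32 + 77.63 + 29.24 = 246.19.
246.19 / 3001 = 0.082036... → 0.0820.

0.0820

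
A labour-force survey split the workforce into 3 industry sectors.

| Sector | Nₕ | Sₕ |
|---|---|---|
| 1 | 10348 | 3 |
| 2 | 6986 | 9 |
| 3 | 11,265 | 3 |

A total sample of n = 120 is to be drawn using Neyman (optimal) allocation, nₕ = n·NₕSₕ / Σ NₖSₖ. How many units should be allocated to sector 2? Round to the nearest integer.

Σ NₕSₕ = 10348·3 + 6986·9 + 11265·3 = 127713.
Share for 2: 62874/127713 = 0.49231.
n_2 = 120 × 0.49231 = 59.077... → 59.

59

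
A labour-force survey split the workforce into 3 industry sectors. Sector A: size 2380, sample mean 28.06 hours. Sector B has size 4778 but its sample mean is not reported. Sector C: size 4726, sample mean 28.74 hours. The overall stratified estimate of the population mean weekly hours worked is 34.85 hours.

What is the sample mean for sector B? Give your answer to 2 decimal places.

N = 2380 + 4778 + 4726 = 11884.
Overall total = μ·N = 34.85·11884 = 414157.4.
Subtract the known strata: 2380·28.06 + 4726·28.74 = 202608.04.
Remaining total for sector B: 414157.4 − 202608.04 = 211549.36.
Divide by its size: 211549.36 / 4778 = 44.2757... → 44.28.

44.28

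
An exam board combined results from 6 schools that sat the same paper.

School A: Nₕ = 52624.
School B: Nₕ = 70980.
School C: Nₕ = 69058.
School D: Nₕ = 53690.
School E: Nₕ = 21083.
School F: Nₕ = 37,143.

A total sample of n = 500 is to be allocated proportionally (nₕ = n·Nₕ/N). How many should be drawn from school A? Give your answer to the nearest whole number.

86

Share of school A = 52624/304578 = 0.17278.
Allocate 500 × 0.17278 = 86.388... → 86.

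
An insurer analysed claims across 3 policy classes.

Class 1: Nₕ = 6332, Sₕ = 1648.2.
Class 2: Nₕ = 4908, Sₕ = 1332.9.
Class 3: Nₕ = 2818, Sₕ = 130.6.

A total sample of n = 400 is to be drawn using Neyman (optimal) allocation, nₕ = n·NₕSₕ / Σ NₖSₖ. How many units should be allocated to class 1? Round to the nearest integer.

1: NₕSₕ = 6332·1648.2 = 10436402.4
2: NₕSₕ = 4908·1332.9 = 6541873.2
3: NₕSₕ = 2818·130.6 = 368030.8
Σ NₕSₕ = 17346306.4.
n_1 = 400·10436402.4/17346306.4 = 240.660... → 241.

241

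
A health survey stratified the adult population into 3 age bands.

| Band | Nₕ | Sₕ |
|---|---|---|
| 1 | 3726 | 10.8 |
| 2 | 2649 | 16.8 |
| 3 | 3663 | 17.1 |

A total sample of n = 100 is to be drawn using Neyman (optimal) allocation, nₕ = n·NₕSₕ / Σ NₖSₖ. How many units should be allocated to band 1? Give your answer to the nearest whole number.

Σ NₕSₕ = 3726·10.8 + 2649·16.8 + 3663·17.1 = 147381.3.
Share for 1: 40240.8/147381.3 = 0.27304.
n_1 = 100 × 0.27304 = 27.304... → 27.

27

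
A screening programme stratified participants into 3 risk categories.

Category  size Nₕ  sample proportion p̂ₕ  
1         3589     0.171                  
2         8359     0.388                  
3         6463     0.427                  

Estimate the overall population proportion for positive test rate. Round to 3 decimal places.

Wₕ = Nₕ/N with N = 18411: 0.1949, 0.4540, 0.3510.
p̂_st = 0.1949·0.171 + 0.4540·0.388 + 0.3510·0.427 ≈ 0.35939... → 0.359.

0.359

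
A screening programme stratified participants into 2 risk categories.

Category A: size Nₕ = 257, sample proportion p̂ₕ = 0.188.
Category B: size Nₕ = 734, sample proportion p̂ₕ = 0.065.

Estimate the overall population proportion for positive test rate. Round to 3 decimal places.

0.097

N = 257 + 734 = 991.
Overall proportion = Σ (Nₕ/N)·p̂ₕ.
Σ Nₕp̂ₕ = 48.316 + 47.71 = 96.026.
96.026 / 991 = 0.09690... → 0.097.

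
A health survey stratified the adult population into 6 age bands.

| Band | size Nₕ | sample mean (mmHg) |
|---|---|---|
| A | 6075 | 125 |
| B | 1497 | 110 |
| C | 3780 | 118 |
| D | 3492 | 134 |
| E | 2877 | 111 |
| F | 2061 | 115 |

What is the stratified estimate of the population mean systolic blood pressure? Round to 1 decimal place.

N = 6075 + 1497 + 3780 + 3492 + 2877 + 2061 = 19782.
Weight each subgroup mean by Nₕ/N and sum.
Σ Nₕx̄ₕ = 6075·125 + 1497·110 + 3780·118 + 3492·134 + 2877·111 + 2061·115 = 759375 + 164670 + 446040 + 467928 + 319347 + 237015 = 2394375.
Divide by N: 2394375 / 19782 = 121.038... → 121.0.

121.0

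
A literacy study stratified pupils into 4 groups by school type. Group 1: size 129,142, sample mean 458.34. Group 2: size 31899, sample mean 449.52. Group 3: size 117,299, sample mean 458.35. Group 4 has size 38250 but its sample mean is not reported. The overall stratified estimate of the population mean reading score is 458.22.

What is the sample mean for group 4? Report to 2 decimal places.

464.67

N = 129142 + 31899 + 117299 + 38250 = 316590.
Overall total = μ·N = 458.22·316590 = 145067869.8.
Subtract the known strata: 129142·458.34 + 31899·449.52 + 117299·458.35 = 127294179.41.
Remaining total for group 4: 145067869.8 − 127294179.41 = 17773690.39.
Divide by its size: 17773690.39 / 38250 = 464.6716... → 464.67.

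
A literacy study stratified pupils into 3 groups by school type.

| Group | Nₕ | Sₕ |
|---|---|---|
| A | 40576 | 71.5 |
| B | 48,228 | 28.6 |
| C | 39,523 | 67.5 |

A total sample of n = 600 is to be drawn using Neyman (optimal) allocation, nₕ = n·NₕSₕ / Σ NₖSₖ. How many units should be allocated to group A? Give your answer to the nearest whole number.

A: NₕSₕ = 40576·71.5 = 2901184
B: NₕSₕ = 48228·28.6 = 1379320.8
C: NₕSₕ = 39523·67.5 = 2667802.5
Σ NₕSₕ = 6948307.3.
n_A = 600·2901184/6948307.3 = 250.523... → 251.

251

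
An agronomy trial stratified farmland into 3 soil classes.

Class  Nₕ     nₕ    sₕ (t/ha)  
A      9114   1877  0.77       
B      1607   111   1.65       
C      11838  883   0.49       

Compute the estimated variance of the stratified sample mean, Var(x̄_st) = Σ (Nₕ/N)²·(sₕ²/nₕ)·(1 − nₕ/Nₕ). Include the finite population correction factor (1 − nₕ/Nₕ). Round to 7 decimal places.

0.0002261

N = 22559; Wₕ = Nₕ/N.
class A: (9114/22559)²·0.77²/1877·(1 − 1877/9114) = 0.0000409397
class B: (1607/22559)²·1.65²/111·(1 − 111/1607) = 0.0001158651
class C: (11838/22559)²·0.49²/883·(1 − 883/11838) = 0.0000692919
Sum = 0.0002260968 → 0.0002261.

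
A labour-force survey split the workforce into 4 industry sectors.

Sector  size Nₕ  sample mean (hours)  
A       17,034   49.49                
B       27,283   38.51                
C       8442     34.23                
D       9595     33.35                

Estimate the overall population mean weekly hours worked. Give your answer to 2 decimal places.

40.14

N = 62354; weights Wₕ = Nₕ/N = (0.2732, 0.4376, 0.1354, 0.1539).
x̄_st = Σ Wₕ·x̄ₕ = 0.2732·49.49 + 0.4376·38.51 + 0.1354·34.23 + 0.1539·33.35 ≈ 40.1361...
→ 40.14.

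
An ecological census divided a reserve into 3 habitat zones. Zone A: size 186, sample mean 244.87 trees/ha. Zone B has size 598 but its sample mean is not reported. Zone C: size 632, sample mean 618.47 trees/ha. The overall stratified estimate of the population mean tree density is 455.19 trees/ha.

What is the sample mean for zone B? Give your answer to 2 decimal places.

N = 186 + 598 + 632 = 1416.
Overall total = μ·N = 455.19·1416 = 644549.04.
Subtract the known strata: 186·244.87 + 632·618.47 = 436418.86.
Remaining total for zone B: 644549.04 − 436418.86 = 208130.18.
Divide by its size: 208130.18 / 598 = 348.0438... → 348.04.

348.04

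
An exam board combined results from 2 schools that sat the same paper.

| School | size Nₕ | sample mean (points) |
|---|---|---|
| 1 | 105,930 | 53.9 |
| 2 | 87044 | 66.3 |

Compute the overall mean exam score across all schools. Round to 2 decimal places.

59.49

N = 192974; weights Wₕ = Nₕ/N = (0.5489, 0.4511).
x̄_st = Σ Wₕ·x̄ₕ = 0.5489·53.9 + 0.4511·66.3 ≈ 59.4932...
→ 59.49.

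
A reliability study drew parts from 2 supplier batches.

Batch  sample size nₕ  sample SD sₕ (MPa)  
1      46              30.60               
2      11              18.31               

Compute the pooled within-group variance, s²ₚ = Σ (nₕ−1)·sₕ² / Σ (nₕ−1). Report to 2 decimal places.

1: (46−1)·30.60² = 45·936.36 = 42136.2
2: (11−1)·18.31² = 10·335.2561 = 3352.561
Numerator = 45488.761; denominator = Σ(nₕ−1) = 55.
s²ₚ = 45488.761/55 = 827.0684... → 827.07.

827.07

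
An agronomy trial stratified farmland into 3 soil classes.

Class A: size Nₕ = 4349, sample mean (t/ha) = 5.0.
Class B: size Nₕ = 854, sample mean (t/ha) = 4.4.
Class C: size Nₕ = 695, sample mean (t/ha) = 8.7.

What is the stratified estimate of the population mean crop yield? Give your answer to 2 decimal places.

5.35

x̄_st = (Σ Nₕx̄ₕ) / (Σ Nₕ) = (4349·5.0 + 854·4.4 + 695·8.7) / 5898
= 31549.1 / 5898 = 5.3491... → 5.35.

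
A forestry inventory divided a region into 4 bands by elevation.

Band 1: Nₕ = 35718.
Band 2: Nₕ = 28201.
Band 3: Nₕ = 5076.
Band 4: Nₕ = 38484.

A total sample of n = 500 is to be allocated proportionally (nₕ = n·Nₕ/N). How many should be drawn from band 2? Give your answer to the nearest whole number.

N = 35718 + 28201 + 5076 + 38484 = 107479.
n_2 = 500·28201/107479 = 131.193... → 131.

131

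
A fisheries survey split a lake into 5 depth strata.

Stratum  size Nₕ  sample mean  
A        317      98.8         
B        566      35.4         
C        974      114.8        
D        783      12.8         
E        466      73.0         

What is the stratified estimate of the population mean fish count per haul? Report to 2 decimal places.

66.71

x̄_st = (Σ Nₕx̄ₕ) / (Σ Nₕ) = (317·98.8 + 566·35.4 + 974·114.8 + 783·12.8 + 466·73.0) / 3106
= 207211.6 / 3106 = 66.7133... → 66.71.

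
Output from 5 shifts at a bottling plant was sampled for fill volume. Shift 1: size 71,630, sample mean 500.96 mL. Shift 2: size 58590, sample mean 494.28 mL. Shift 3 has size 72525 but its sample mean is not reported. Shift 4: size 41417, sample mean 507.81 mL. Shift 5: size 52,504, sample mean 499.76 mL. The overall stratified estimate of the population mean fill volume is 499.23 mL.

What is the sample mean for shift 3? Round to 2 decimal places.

496.24

N = 71630 + 58590 + 72525 + 41417 + 52504 = 296666.
Overall total = μ·N = 499.23·296666 = 148104567.18.
Subtract the known strata: 71630·500.96 + 58590·494.28 + 41417·507.81 + 52504·499.76 = 112114995.81.
Remaining total for shift 3: 148104567.18 − 112114995.81 = 35989571.37.
Divide by its size: 35989571.37 / 72525 = 496.2368... → 496.24.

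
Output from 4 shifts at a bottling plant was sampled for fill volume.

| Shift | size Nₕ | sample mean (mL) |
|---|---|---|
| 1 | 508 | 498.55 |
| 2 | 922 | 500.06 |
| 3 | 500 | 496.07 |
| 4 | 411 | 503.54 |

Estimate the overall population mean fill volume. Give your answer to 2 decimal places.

x̄_st = (Σ Nₕx̄ₕ) / (Σ Nₕ) = (508·498.55 + 922·500.06 + 500·496.07 + 411·503.54) / 2341
= 1169308.66 / 2341 = 499.4911... → 499.49.

499.49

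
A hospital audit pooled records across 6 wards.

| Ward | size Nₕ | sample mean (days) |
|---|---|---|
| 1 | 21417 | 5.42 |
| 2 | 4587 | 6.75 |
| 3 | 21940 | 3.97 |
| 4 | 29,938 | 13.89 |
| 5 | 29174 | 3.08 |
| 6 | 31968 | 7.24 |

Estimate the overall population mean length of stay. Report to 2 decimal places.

6.99

N = 21417 + 4587 + 21940 + 29938 + 29174 + 31968 = 139024.
Overall mean = Σ (Nₕ/N)·x̄ₕ — weight by population share, not a simple average.
Σ Nₕx̄ₕ = 21417·5.42 + 4587·6.75 + 21940·3.97 + 29938·13.89 + 29174·3.08 + 31968·7.24 = 116080.14 + 30962.25 + 87101.8 + 415838.82 + 89855.92 + 231448.32 = 971287.25.
Divide by N: 971287.25 / 139024 = 6.9865... → 6.99.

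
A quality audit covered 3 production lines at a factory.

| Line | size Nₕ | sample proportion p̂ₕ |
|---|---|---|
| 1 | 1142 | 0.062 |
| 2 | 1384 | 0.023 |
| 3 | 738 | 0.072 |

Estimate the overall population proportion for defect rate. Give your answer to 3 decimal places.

0.048

N = 1142 + 1384 + 738 = 3264.
Overall proportion = Σ (Nₕ/N)·p̂ₕ.
Σ Nₕp̂ₕ = 70.804 + 31.832 + 53.136 = 155.772.
155.772 / 3264 = 0.04772... → 0.048.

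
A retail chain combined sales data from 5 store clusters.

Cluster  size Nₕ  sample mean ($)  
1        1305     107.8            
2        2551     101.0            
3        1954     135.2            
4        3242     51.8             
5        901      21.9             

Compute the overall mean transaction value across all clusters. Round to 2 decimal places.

N = 9953; weights Wₕ = Nₕ/N = (0.1311, 0.2563, 0.1963, 0.3257, 0.0905).
x̄_st = Σ Wₕ·x̄ₕ = 0.1311·107.8 + 0.2563·101.0 + 0.1963·135.2 + 0.3257·51.8 + 0.0905·21.9 ≈ 85.4193...
→ 85.42.

85.42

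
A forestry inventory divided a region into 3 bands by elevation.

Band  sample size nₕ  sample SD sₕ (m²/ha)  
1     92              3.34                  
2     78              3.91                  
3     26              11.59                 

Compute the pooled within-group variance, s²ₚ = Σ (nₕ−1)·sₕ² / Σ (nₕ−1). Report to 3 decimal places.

Degrees of freedom: 91 + 77 + 25 = 193.
Σ(nₕ−1)sₕ² = 91·11.1556 + 77·15.2881 + 25·134.3281 = 5550.5458.
s²ₚ = 5550.5458 / 193 = 28.75930... → 28.759.

28.759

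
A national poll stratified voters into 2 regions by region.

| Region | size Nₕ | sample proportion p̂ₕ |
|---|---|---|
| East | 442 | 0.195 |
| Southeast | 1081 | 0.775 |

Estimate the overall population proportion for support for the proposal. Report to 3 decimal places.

0.607

Wₕ = Nₕ/N with N = 1523: 0.2902, 0.7098.
p̂_st = 0.2902·0.195 + 0.7098·0.775 ≈ 0.60667... → 0.607.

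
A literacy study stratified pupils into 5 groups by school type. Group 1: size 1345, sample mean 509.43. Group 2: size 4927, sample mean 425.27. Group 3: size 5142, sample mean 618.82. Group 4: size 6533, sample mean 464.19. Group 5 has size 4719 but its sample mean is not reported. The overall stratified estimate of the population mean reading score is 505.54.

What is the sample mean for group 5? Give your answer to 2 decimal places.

522.05

Σ Nₕx̄ₕ = N·μ, so 4719·x̄_5 = 22666·505.54 − (1345·509.43 + 4927·425.27 + 5142·618.82 + 6533·464.19).
= 11458569.64 − 8995014.35 = 2463555.29.
x̄_5 = 2463555.29 / 4719 = 522.0503... → 522.05.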